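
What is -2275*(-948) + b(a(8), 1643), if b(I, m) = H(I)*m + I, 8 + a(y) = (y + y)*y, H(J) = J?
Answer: 2353980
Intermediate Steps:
a(y) = -8 + 2*y² (a(y) = -8 + (y + y)*y = -8 + (2*y)*y = -8 + 2*y²)
b(I, m) = I + I*m (b(I, m) = I*m + I = I + I*m)
-2275*(-948) + b(a(8), 1643) = -2275*(-948) + (-8 + 2*8²)*(1 + 1643) = 2156700 + (-8 + 2*64)*1644 = 2156700 + (-8 + 128)*1644 = 2156700 + 120*1644 = 2156700 + 197280 = 2353980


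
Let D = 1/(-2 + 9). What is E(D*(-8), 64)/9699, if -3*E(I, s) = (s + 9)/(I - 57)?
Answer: 511/11842479 ≈ 4.3150e-5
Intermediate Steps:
D = 1/7 ≈ 0.14286
E(I, s) = -(9 + s)/(3*(-57 + I)) (E(I, s) = -(s + 9)/(3*(I - 57)) = -(9 + s)/(3*(-57 + I)))
E(D*(-8), 64)/9699 = ((-9 - 1*64)/(3*(-57 + (1/7)*(-8))))/9699 = ((-9 - 64)/(3*(-57 - 8/7)))*(1/9699) = ((1/3)*(-73)/(-407/7))*(1/9699) = ((1/3)*(-7/407)*(-73))*(1/9699) = (511/1221)*(1/9699) = 511/11842479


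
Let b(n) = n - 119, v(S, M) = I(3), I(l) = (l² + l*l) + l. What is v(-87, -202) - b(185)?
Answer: -45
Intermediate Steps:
I(l) = l + 2*l² (I(l) = (l² + l²) + l = 2*l² + l = l + 2*l²)
v(S, M) = 21 (v(S, M) = 3*(1 + 2*3) = 3*(1 + 6) = 3*7 = 21)
b(n) = -119 + n
v(-87, -202) - b(185) = 21 - (-119 + 185) = 21 - 1*66 = 21 - 66 = -45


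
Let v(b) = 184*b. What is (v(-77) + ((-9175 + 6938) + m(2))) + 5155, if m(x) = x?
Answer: -11248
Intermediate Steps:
(v(-77) + ((-9175 + 6938) + m(2))) + 5155 = (184*(-77) + ((-9175 + 6938) + 2)) + 5155 = (-14168 + (-2237 + 2)) + 5155 = (-14168 - 2235) + 5155 = -16403 + 5155 = -11248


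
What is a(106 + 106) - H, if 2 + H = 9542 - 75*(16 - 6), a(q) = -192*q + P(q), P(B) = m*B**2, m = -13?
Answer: -633766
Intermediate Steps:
P(B) = -13*B**2
a(q) = -192*q - 13*q**2
H = 8790 (H = -2 + (9542 - 75*(16 - 6)) = -2 + (9542 - 75*10) = -2 + (9542 - 750) = -2 + 8792 = 8790)
a(106 + 106) - H = (106 + 106)*(-192 - 13*(106 + 106)) - 1*8790 = 212*(-192 - 13*212) - 8790 = 212*(-192 - 2756) - 8790 = 212*(-2948) - 8790 = -624976 - 8790 = -633766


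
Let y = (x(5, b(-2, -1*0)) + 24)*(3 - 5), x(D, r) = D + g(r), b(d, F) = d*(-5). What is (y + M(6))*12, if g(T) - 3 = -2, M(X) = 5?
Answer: -660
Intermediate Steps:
b(d, F) = -5*d
g(T) = 1 (g(T) = 3 - 2 = 1)
x(D, r) = 1 + D (x(D, r) = D + 1 = 1 + D)
y = -60 (y = ((1 + 5) + 24)*(3 - 5) = (6 + 24)*(-2) = 30*(-2) = -60)
(y + M(6))*12 = (-60 + 5)*12 = -55*12 = -660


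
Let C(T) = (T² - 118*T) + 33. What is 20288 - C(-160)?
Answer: -24225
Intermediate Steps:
C(T) = 33 + T² - 118*T
20288 - C(-160) = 20288 - (33 + (-160)² - 118*(-160)) = 20288 - (33 + 25600 + 18880) = 20288 - 1*44513 = 20288 - 44513 = -24225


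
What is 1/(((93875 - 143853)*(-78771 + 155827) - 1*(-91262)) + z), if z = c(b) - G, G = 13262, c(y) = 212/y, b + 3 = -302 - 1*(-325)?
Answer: -5/19255133787 ≈ -2.5967e-10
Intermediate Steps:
b = 20 (b = -3 + (-302 - 1*(-325)) = -3 + (-302 + 325) = -3 + 23 = 20)
z = -66257/5 (z = 212/20 - 1*13262 = 212*(1/20) - 13262 = 53/5 - 13262 = -66257/5 ≈ -13251.)
1/(((93875 - 143853)*(-78771 + 155827) - 1*(-91262)) + z) = 1/(((93875 - 143853)*(-78771 + 155827) - 1*(-91262)) - 66257/5) = 1/((-49978*77056 + 91262) - 66257/5) = 1/((-3851104768 + 91262) - 66257/5) = 1/(-3851013506 - 66257/5) = 1/(-19255133787/5) = -5/19255133787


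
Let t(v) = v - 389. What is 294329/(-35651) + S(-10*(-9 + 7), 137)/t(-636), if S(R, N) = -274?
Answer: -41702693/5220325 ≈ -7.9885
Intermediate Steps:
t(v) = -389 + v
294329/(-35651) + S(-10*(-9 + 7), 137)/t(-636) = 294329/(-35651) - 274/(-389 - 636) = 294329*(-1/35651) - 274/(-1025) = -42047/5093 - 274*(-1/1025) = -42047/5093 + 274/1025 = -41702693/5220325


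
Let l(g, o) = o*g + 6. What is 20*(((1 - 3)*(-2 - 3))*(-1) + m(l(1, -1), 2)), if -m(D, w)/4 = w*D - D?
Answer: -600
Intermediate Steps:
l(g, o) = 6 + g*o (l(g, o) = g*o + 6 = 6 + g*o)
m(D, w) = 4*D - 4*D*w (m(D, w) = -4*(w*D - D) = -4*(D*w - D) = -4*(-D + D*w) = 4*D - 4*D*w)
20*(((1 - 3)*(-2 - 3))*(-1) + m(l(1, -1), 2)) = 20*(((1 - 3)*(-2 - 3))*(-1) + 4*(6 + 1*(-1))*(1 - 1*2)) = 20*(-2*(-5)*(-1) + 4*(6 - 1)*(1 - 2)) = 20*(10*(-1) + 4*5*(-1)) = 20*(-10 - 20) = 20*(-30) = -600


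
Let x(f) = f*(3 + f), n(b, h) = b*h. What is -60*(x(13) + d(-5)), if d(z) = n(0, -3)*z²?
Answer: -12480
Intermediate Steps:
d(z) = 0 (d(z) = (0*(-3))*z² = 0*z² = 0)
-60*(x(13) + d(-5)) = -60*(13*(3 + 13) + 0) = -60*(13*16 + 0) = -60*(208 + 0) = -60*208 = -12480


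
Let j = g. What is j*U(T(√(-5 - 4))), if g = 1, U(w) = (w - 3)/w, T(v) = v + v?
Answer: 1 + I/2 ≈ 1.0 + 0.5*I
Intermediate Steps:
T(v) = 2*v
U(w) = (-3 + w)/w
j = 1
j*U(T(√(-5 - 4))) = 1*((-3 + 2*√(-5 - 4))/((2*√(-5 - 4)))) = 1*((-3 + 2*√(-9))/((2*√(-9)))) = 1*((-3 + 2*(3*I))/((2*(3*I)))) = 1*((-3 + 6*I)/((6*I))) = 1*((-I/6)*(-3 + 6*I)) = 1*(-I*(-3 + 6*I)/6) = -I*(-3 + 6*I)/6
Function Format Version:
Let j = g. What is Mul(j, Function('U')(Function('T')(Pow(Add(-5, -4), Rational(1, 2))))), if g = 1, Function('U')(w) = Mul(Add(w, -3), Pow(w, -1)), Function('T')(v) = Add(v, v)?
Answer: Add(1, Mul(Rational(1, 2), I)) ≈ Add(1.0000, Mul(0.50000, I))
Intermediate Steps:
Function('T')(v) = Mul(2, v)
Function('U')(w) = Mul(Pow(w, -1), Add(-3, w)) (Function('U')(w) = Mul(Add(-3, w), Pow(w, -1)) = Mul(Pow(w, -1), Add(-3, w)))
j = 1
Mul(j, Function('U')(Function('T')(Pow(Add(-5, -4), Rational(1, 2))))) = Mul(1, Mul(Pow(Mul(2, Pow(Add(-5, -4), Rational(1, 2))), -1), Add(-3, Mul(2, Pow(Add(-5, -4), Rational(1, 2)))))) = Mul(1, Mul(Pow(Mul(2, Pow(-9, Rational(1, 2))), -1), Add(-3, Mul(2, Pow(-9, Rational(1, 2)))))) = Mul(1, Mul(Pow(Mul(2, Mul(3, I)), -1), Add(-3, Mul(2, Mul(3, I))))) = Mul(1, Mul(Pow(Mul(6, I), -1), Add(-3, Mul(6, I)))) = Mul(1, Mul(Mul(Rational(-1, 6), I), Add(-3, Mul(6, I)))) = Mul(1, Mul(Rational(-1, 6), I, Add(-3, Mul(6, I)))) = Mul(Rational(-1, 6), I, Add(-3, Mul(6, I)))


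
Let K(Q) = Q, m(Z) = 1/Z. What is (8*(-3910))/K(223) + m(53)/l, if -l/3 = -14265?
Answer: -70947262577/505794105 ≈ -140.27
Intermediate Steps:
l = 42795 (l = -3*(-14265) = 42795)
(8*(-3910))/K(223) + m(53)/l = (8*(-3910))/223 + 1/(53*42795) = -31280*1/223 + (1/53)*(1/42795) = -31280/223 + 1/2268135 = -70947262577/505794105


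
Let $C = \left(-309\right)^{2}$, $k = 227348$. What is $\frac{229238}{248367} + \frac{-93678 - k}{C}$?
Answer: $- \frac{19281463688}{7904776509} \approx -2.4392$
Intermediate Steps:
$C = 95481$
$\frac{229238}{248367} + \frac{-93678 - k}{C} = \frac{229238}{248367} + \frac{-93678 - 227348}{95481} = 229238 \cdot \frac{1}{248367} + \left(-93678 - 227348\right) \frac{1}{95481} = \frac{229238}{248367} - \frac{321026}{95481} = - \frac{19281463688}{7904776509}$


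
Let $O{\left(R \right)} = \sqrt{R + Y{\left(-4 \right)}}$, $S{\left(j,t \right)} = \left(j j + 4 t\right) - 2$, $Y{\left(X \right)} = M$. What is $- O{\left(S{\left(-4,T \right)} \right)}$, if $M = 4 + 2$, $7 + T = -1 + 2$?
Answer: $- 2 i \approx - 2.0 i$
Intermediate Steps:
$T = -6$ ($T = -7 + \left(-1 + 2\right) = -7 + 1 = -6$)
$M = 6$
$Y{\left(X \right)} = 6$
$S{\left(j,t \right)} = -2 + j^{2} + 4 t$ ($S{\left(j,t \right)} = \left(j^{2} + 4 t\right) - 2 = -2 + j^{2} + 4 t$)
$O{\left(R \right)} = \sqrt{6 + R}$ ($O{\left(R \right)} = \sqrt{R + 6} = \sqrt{6 + R}$)
$- O{\left(S{\left(-4,T \right)} \right)} = - \sqrt{6 + \left(-2 + \left(-4\right)^{2} + 4 \left(-6\right)\right)} = - \sqrt{6 - 10} = - \sqrt{-4} = - 2 i$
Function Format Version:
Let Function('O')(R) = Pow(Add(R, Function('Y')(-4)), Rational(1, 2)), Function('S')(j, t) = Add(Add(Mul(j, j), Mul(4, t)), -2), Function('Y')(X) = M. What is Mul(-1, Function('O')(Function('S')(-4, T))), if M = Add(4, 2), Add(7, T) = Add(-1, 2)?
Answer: Mul(-2, I) ≈ Mul(-2.0000, I)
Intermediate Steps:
T = -6 (T = Add(-7, Add(-1, 2)) = Add(-7, 1) = -6)
M = 6
Function('Y')(X) = 6
Function('S')(j, t) = Add(-2, Pow(j, 2), Mul(4, t)) (Function('S')(j, t) = Add(Add(Pow(j, 2), Mul(4, t)), -2) = Add(-2, Pow(j, 2), Mul(4, t)))
Function('O')(R) = Pow(Add(6, R), Rational(1, 2)) (Function('O')(R) = Pow(Add(R, 6), Rational(1, 2)) = Pow(Add(6, R), Rational(1, 2)))
Mul(-1, Function('O')(Function('S')(-4, T))) = Mul(-1, Pow(Add(6, Add(-2, Pow(-4, 2), Mul(4, -6))), Rational(1, 2))) = Mul(-1, Pow(Add(6, Add(-2, 16, -24)), Rational(1, 2))) = Mul(-1, Pow(Add(6, -10), Rational(1, 2))) = Mul(-1, Pow(-4, Rational(1, 2))) = Mul(-1, Mul(2, I)) = Mul(-2, I)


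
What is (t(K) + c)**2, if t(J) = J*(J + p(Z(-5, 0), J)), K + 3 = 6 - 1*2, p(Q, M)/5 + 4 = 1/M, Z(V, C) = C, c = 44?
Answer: 900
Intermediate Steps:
p(Q, M) = -20 + 5/M
K = 1 (K = -3 + (6 - 1*2) = -3 + (6 - 2) = -3 + 4 = 1)
t(J) = J*(-20 + J + 5/J) (t(J) = J*(J + (-20 + 5/J)) = J*(-20 + J + 5/J))
(t(K) + c)**2 = ((5 + 1*(-20 + 1)) + 44)**2 = ((5 + 1*(-19)) + 44)**2 = ((5 - 19) + 44)**2 = (-14 + 44)**2 = 30**2 = 900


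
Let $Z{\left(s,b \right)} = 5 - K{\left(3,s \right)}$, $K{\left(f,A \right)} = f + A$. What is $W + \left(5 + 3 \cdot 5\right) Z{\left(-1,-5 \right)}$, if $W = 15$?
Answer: $75$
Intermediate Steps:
$K{\left(f,A \right)} = A + f$
$Z{\left(s,b \right)} = 2 - s$ ($Z{\left(s,b \right)} = 5 - \left(s + 3\right) = 5 - \left(3 + s\right) = 2 - s$)
$W + \left(5 + 3 \cdot 5\right) Z{\left(-1,-5 \right)} = 15 + \left(5 + 3 \cdot 5\right) \left(2 - -1\right) = 15 + \left(5 + 15\right) \left(2 + 1\right) = 15 + 20 \cdot 3 = 15 + 60 = 75$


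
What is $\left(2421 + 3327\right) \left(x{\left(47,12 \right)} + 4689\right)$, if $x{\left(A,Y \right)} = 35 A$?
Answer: $36407832$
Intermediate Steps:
$\left(2421 + 3327\right) \left(x{\left(47,12 \right)} + 4689\right) = \left(2421 + 3327\right) \left(35 \cdot 47 + 4689\right) = 5748 \left(1645 + 4689\right) = 5748 \cdot 6334 = 36407832$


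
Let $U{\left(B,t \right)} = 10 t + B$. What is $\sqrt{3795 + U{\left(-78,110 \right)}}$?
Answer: $\sqrt{4817} \approx 69.405$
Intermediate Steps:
$U{\left(B,t \right)} = B + 10 t$
$\sqrt{3795 + U{\left(-78,110 \right)}} = \sqrt{3795 + \left(-78 + 10 \cdot 110\right)} = \sqrt{3795 + \left(-78 + 1100\right)} = \sqrt{3795 + 1022} = \sqrt{4817}$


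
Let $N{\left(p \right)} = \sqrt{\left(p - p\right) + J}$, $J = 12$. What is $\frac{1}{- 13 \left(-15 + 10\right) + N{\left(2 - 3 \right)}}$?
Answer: $\frac{65}{4213} - \frac{2 \sqrt{3}}{4213} \approx 0.014606$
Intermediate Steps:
$N{\left(p \right)} = 2 \sqrt{3}$ ($N{\left(p \right)} = \sqrt{\left(p - p\right) + 12} = \sqrt{0 + 12} = \sqrt{12} = 2 \sqrt{3}$)
$\frac{1}{- 13 \left(-15 + 10\right) + N{\left(2 - 3 \right)}} = \frac{1}{- 13 \left(-15 + 10\right) + 2 \sqrt{3}} = \frac{1}{\left(-13\right) \left(-5\right) + 2 \sqrt{3}} = \frac{1}{65 + 2 \sqrt{3}}$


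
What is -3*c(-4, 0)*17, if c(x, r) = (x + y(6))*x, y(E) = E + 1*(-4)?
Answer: -408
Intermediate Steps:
y(E) = -4 + E (y(E) = E - 4 = -4 + E)
c(x, r) = x*(2 + x) (c(x, r) = (x + (-4 + 6))*x = (x + 2)*x = (2 + x)*x = x*(2 + x))
-3*c(-4, 0)*17 = -(-12)*(2 - 4)*17 = -(-12)*(-2)*17 = -3*8*17 = -24*17 = -408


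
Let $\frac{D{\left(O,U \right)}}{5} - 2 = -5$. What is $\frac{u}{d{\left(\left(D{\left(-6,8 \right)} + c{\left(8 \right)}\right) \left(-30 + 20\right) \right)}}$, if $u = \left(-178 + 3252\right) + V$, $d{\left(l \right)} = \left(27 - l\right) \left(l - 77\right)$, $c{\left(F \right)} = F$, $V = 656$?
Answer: $\frac{3730}{301} \approx 12.392$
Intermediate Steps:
$D{\left(O,U \right)} = -15$ ($D{\left(O,U \right)} = 10 + 5 \left(-5\right) = 10 - 25 = -15$)
$d{\left(l \right)} = \left(-77 + l\right) \left(27 - l\right)$ ($d{\left(l \right)} = \left(27 - l\right) \left(-77 + l\right) = \left(-77 + l\right) \left(27 - l\right)$)
$u = 3730$ ($u = \left(-178 + 3252\right) + 656 = 3074 + 656 = 3730$)
$\frac{u}{d{\left(\left(D{\left(-6,8 \right)} + c{\left(8 \right)}\right) \left(-30 + 20\right) \right)}} = \frac{3730}{-2079 - \left(\left(-15 + 8\right) \left(-30 + 20\right)\right)^{2} + 104 \left(-15 + 8\right) \left(-30 + 20\right)} = \frac{3730}{-2079 - \left(\left(-7\right) \left(-10\right)\right)^{2} + 104 \left(\left(-7\right) \left(-10\right)\right)} = \frac{3730}{-2079 - 70^{2} + 104 \cdot 70} = \frac{3730}{-2079 - 4900 + 7280} = \frac{3730}{301}$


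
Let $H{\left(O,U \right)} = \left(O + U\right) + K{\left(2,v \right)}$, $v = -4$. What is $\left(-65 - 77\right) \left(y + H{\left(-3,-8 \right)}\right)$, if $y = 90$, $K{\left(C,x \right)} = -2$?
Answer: $-10934$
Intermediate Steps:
$H{\left(O,U \right)} = -2 + O + U$ ($H{\left(O,U \right)} = \left(O + U\right) - 2 = -2 + O + U$)
$\left(-65 - 77\right) \left(y + H{\left(-3,-8 \right)}\right) = \left(-65 - 77\right) \left(90 - 13\right) = - 142 \left(90 - 13\right) = \left(-142\right) 77 = -10934$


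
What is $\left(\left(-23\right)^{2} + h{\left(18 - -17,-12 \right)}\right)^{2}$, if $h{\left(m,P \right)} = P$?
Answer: $267289$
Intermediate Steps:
$\left(\left(-23\right)^{2} + h{\left(18 - -17,-12 \right)}\right)^{2} = \left(\left(-23\right)^{2} - 12\right)^{2} = \left(529 - 12\right)^{2} = 517^{2} = 267289$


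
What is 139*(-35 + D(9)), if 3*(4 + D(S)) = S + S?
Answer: -4587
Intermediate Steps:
D(S) = -4 + 2*S/3 (D(S) = -4 + (S + S)/3 = -4 + (2*S)/3 = -4 + 2*S/3)
139*(-35 + D(9)) = 139*(-35 + (-4 + (⅔)*9)) = 139*(-35 + (-4 + 6)) = 139*(-35 + 2) = 139*(-33) = -4587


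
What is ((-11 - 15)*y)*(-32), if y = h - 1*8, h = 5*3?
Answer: 5824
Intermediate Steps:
h = 15
y = 7 (y = 15 - 1*8 = 15 - 8 = 7)
((-11 - 15)*y)*(-32) = ((-11 - 15)*7)*(-32) = -26*7*(-32) = -182*(-32) = 5824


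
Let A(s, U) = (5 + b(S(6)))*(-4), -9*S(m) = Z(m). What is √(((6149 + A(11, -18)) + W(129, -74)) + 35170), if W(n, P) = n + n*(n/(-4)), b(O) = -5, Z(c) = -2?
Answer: √149151/2 ≈ 193.10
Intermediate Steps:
S(m) = 2/9 (S(m) = -⅑*(-2) = 2/9)
W(n, P) = n - n²/4 (W(n, P) = n + n*(n*(-¼)) = n + n*(-n/4) = n - n²/4)
A(s, U) = 0 (A(s, U) = (5 - 5)*(-4) = 0*(-4) = 0)
√(((6149 + A(11, -18)) + W(129, -74)) + 35170) = √(((6149 + 0) + (¼)*129*(4 - 1*129)) + 35170) = √((6149 + (¼)*129*(4 - 129)) + 35170) = √((6149 + (¼)*129*(-125)) + 35170) = √((6149 - 16125/4) + 35170) = √(8471/4 + 35170) = √(149151/4) = √149151/2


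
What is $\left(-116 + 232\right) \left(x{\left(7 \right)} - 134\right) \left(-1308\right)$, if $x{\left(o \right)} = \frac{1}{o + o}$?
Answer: $\frac{142245000}{7} \approx 2.0321 \cdot 10^{7}$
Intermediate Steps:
$x{\left(o \right)} = \frac{1}{2 o}$
$\left(-116 + 232\right) \left(x{\left(7 \right)} - 134\right) \left(-1308\right) = \left(-116 + 232\right) \left(\frac{1}{2 \cdot 7} - 134\right) \left(-1308\right) = 116 \left(\frac{1}{2} \cdot \frac{1}{7} - 134\right) \left(-1308\right) = 116 \left(\frac{1}{14} - 134\right) \left(-1308\right) = 116 \left(- \frac{1875}{14}\right) \left(-1308\right) = \left(- \frac{108750}{7}\right) \left(-1308\right) = \frac{142245000}{7}$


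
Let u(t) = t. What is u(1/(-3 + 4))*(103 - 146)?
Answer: -43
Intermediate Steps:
u(1/(-3 + 4))*(103 - 146) = (103 - 146)/(-3 + 4) = -43/1 = 1*(-43) = -43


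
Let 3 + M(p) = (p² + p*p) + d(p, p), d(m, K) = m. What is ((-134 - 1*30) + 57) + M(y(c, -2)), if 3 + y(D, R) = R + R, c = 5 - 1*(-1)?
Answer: -19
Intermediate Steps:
c = 6 (c = 5 + 1 = 6)
y(D, R) = -3 + 2*R (y(D, R) = -3 + (R + R) = -3 + 2*R)
M(p) = -3 + p + 2*p² (M(p) = -3 + ((p² + p*p) + p) = -3 + ((p² + p²) + p) = -3 + (2*p² + p) = -3 + (p + 2*p²) = -3 + p + 2*p²)
((-134 - 1*30) + 57) + M(y(c, -2)) = ((-134 - 1*30) + 57) + (-3 + (-3 + 2*(-2)) + 2*(-3 + 2*(-2))²) = ((-134 - 30) + 57) + (-3 + (-3 - 4) + 2*(-3 - 4)²) = (-164 + 57) + (-3 - 7 + 2*(-7)²) = -107 + (-3 - 7 + 2*49) = -107 + (-3 - 7 + 98) = -107 + 88 = -19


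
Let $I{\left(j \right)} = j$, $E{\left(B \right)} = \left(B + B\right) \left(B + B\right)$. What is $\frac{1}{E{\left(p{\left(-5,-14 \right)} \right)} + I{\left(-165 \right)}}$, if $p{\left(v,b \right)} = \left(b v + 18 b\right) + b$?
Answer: $\frac{1}{153499} \approx 6.5147 \cdot 10^{-6}$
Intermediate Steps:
$p{\left(v,b \right)} = 19 b + b v$ ($p{\left(v,b \right)} = \left(18 b + b v\right) + b = 19 b + b v$)
$E{\left(B \right)} = 4 B^{2}$ ($E{\left(B \right)} = 2 B 2 B = 4 B^{2}$)
$\frac{1}{E{\left(p{\left(-5,-14 \right)} \right)} + I{\left(-165 \right)}} = \frac{1}{4 \left(- 14 \left(19 - 5\right)\right)^{2} - 165} = \frac{1}{4 \left(\left(-14\right) 14\right)^{2} - 165} = \frac{1}{4 \left(-196\right)^{2} - 165} = \frac{1}{4 \cdot 38416 - 165} = \frac{1}{153664 - 165} = \frac{1}{153499}$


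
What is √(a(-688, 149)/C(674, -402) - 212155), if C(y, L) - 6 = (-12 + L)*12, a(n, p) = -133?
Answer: I*√5223561791874/4962 ≈ 460.6*I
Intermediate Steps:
C(y, L) = -138 + 12*L (C(y, L) = 6 + (-12 + L)*12 = 6 + (-144 + 12*L) = -138 + 12*L)
√(a(-688, 149)/C(674, -402) - 212155) = √(-133/(-138 + 12*(-402)) - 212155) = √(-133/(-138 - 4824) - 212155) = √(-133/(-4962) - 212155) = √(-133*(-1/4962) - 212155) = √(133/4962 - 212155) = √(-1052712977/4962) = I*√5223561791874/4962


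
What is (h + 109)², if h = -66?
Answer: 1849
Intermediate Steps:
(h + 109)² = (-66 + 109)² = 43² = 1849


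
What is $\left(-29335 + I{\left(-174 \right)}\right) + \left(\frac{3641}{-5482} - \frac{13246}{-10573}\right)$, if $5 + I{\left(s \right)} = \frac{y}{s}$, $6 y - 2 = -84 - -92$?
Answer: $- \frac{221921466255893}{7563934773} \approx -29339.0$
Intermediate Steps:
$y = \frac{5}{3}$ ($y = \frac{1}{3} + \frac{-84 - -92}{6} = \frac{1}{3} + \frac{-84 + 92}{6} = \frac{1}{3} + \frac{1}{6} \cdot 8 = \frac{1}{3} + \frac{4}{3} = \frac{5}{3} \approx 1.6667$)
$I{\left(s \right)} = -5 + \frac{5}{3 s}$
$\left(-29335 + I{\left(-174 \right)}\right) + \left(\frac{3641}{-5482} - \frac{13246}{-10573}\right) = \left(-29335 - \left(5 - \frac{5}{3 \left(-174\right)}\right)\right) + \left(\frac{3641}{-5482} - \frac{13246}{-10573}\right) = \left(-29335 + \left(-5 + \frac{5}{3} \left(- \frac{1}{174}\right)\right)\right) + \left(3641 \left(- \frac{1}{5482}\right) - - \frac{13246}{10573}\right) = \left(-29335 - \frac{2615}{522}\right) + \left(- \frac{3641}{5482} + \frac{13246}{10573}\right) = \left(-29335 - \frac{2615}{522}\right) + \frac{34118279}{57961186} = - \frac{15315485}{522} + \frac{34118279}{57961186} = - \frac{221921466255893}{7563934773}$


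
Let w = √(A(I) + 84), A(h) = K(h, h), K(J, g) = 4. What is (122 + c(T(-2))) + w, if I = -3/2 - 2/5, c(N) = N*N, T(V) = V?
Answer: 126 + 2*√22 ≈ 135.38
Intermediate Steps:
c(N) = N²
I = -19/10 (I = -3*½ - 2*⅕ = -3/2 - ⅖ = -19/10 ≈ -1.9000)
A(h) = 4
w = 2*√22 (w = √(4 + 84) = √88 = 2*√22 ≈ 9.3808)
(122 + c(T(-2))) + w = (122 + (-2)²) + 2*√22 = (122 + 4) + 2*√22 = 126 + 2*√22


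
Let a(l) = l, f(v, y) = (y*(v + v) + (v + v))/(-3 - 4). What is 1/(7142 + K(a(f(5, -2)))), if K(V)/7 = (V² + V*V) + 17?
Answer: 7/51027 ≈ 0.00013718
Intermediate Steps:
f(v, y) = -2*v/7 - 2*v*y/7 (f(v, y) = (y*(2*v) + 2*v)/(-7) = (2*v*y + 2*v)*(-⅐) = (2*v + 2*v*y)*(-⅐) = -2*v/7 - 2*v*y/7)
K(V) = 119 + 14*V² (K(V) = 7*((V² + V*V) + 17) = 7*((V² + V²) + 17) = 7*(2*V² + 17) = 7*(17 + 2*V²) = 119 + 14*V²)
1/(7142 + K(a(f(5, -2)))) = 1/(7142 + (119 + 14*(-2/7*5*(1 - 2))²)) = 1/(7142 + (119 + 14*(-2/7*5*(-1))²)) = 1/(7142 + (119 + 14*(10/7)²)) = 1/(7142 + (119 + 14*(100/49))) = 1/(7142 + (119 + 200/7)) = 1/(7142 + 1033/7) = 1/(51027/7) = 7/51027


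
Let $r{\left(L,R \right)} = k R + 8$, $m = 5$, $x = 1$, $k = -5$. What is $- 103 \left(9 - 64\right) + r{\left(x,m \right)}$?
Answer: $5648$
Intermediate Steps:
$r{\left(L,R \right)} = 8 - 5 R$ ($r{\left(L,R \right)} = - 5 R + 8 = 8 - 5 R$)
$- 103 \left(9 - 64\right) + r{\left(x,m \right)} = - 103 \left(9 - 64\right) + \left(8 - 25\right) = \left(-103\right) \left(-55\right) - 17 = 5665 - 17 = 5648$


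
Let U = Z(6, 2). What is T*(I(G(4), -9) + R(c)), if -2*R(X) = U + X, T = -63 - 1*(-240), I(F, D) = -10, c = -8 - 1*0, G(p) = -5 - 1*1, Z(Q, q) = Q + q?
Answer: -1770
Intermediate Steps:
G(p) = -6 (G(p) = -5 - 1 = -6)
U = 8 (U = 6 + 2 = 8)
c = -8 (c = -8 + 0 = -8)
T = 177 (T = -63 + 240 = 177)
R(X) = -4 - X/2 (R(X) = -(8 + X)/2 = -4 - X/2)
T*(I(G(4), -9) + R(c)) = 177*(-10 + (-4 - 1/2*(-8))) = 177*(-10 + (-4 + 4)) = 177*(-10 + 0) = 177*(-10) = -1770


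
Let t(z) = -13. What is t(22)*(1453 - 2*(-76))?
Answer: -20865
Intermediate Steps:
t(22)*(1453 - 2*(-76)) = -13*(1453 - 2*(-76)) = -13*(1453 + 152) = -13*1605 = -20865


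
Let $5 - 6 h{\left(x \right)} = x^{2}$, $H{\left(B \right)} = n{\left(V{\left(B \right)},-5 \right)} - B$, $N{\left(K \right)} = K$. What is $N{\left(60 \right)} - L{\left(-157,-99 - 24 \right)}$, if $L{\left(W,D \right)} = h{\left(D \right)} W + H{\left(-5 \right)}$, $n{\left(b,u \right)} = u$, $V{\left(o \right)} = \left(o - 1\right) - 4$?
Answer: $- \frac{1187054}{3} \approx -3.9568 \cdot 10^{5}$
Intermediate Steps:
$V{\left(o \right)} = -5 + o$ ($V{\left(o \right)} = \left(-1 + o\right) - 4 = -5 + o$)
$H{\left(B \right)} = -5 - B$
$h{\left(x \right)} = \frac{5}{6} - \frac{x^{2}}{6}$
$L{\left(W,D \right)} = W \left(\frac{5}{6} - \frac{D^{2}}{6}\right)$ ($L{\left(W,D \right)} = \left(\frac{5}{6} - \frac{D^{2}}{6}\right) W - 0 = W \left(\frac{5}{6} - \frac{D^{2}}{6}\right) + \left(-5 + 5\right) = W \left(\frac{5}{6} - \frac{D^{2}}{6}\right) + 0 = W \left(\frac{5}{6} - \frac{D^{2}}{6}\right)$)
$N{\left(60 \right)} - L{\left(-157,-99 - 24 \right)} = 60 - \frac{1}{6} \left(-157\right) \left(5 - \left(-99 - 24\right)^{2}\right) = 60 - \frac{1}{6} \left(-157\right) \left(5 - \left(-123\right)^{2}\right) = 60 - \frac{1}{6} \left(-157\right) \left(5 - 15129\right) = 60 - \frac{1}{6} \left(-157\right) \left(-15124\right) = 60 - \frac{1187234}{3} = - \frac{1187054}{3}$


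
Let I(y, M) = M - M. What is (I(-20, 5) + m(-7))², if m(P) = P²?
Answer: 2401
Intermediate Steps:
I(y, M) = 0
(I(-20, 5) + m(-7))² = (0 + (-7)²)² = (0 + 49)² = 49² = 2401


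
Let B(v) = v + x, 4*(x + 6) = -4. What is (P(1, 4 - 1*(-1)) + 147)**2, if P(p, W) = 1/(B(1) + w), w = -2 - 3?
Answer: 2611456/121 ≈ 21582.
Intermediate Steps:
x = -7 (x = -6 + (1/4)*(-4) = -6 - 1 = -7)
w = -5
B(v) = -7 + v (B(v) = v - 7 = -7 + v)
P(p, W) = -1/11 (P(p, W) = 1/((-7 + 1) - 5) = 1/(-6 - 5) = 1/(-11) = -1/11)
(P(1, 4 - 1*(-1)) + 147)**2 = (-1/11 + 147)**2 = (1616/11)**2 = 2611456/121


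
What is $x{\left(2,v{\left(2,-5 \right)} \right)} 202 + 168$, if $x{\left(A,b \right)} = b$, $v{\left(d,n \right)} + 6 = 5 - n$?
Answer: $976$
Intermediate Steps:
$v{\left(d,n \right)} = -1 - n$ ($v{\left(d,n \right)} = -6 - \left(-5 + n\right) = -1 - n$)
$x{\left(2,v{\left(2,-5 \right)} \right)} 202 + 168 = \left(-1 - -5\right) 202 + 168 = \left(-1 + 5\right) 202 + 168 = 4 \cdot 202 + 168 = 808 + 168 = 976$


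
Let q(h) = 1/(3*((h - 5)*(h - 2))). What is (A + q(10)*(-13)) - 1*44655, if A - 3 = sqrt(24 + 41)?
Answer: -5358253/120 + sqrt(65) ≈ -44644.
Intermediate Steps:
A = 3 + sqrt(65) (A = 3 + sqrt(24 + 41) = 3 + sqrt(65) ≈ 11.062)
q(h) = 1/(3*(-5 + h)*(-2 + h)) (q(h) = 1/(3*((-5 + h)*(-2 + h))) = 1/(3*(-5 + h)*(-2 + h)))
(A + q(10)*(-13)) - 1*44655 = ((3 + sqrt(65)) + (1/(3*(10 + 10**2 - 7*10)))*(-13)) - 1*44655 = ((3 + sqrt(65)) + (1/(3*(10 + 100 - 70)))*(-13)) - 44655 = ((3 + sqrt(65)) + ((1/3)/40)*(-13)) - 44655 = ((3 + sqrt(65)) + ((1/3)*(1/40))*(-13)) - 44655 = ((3 + sqrt(65)) + (1/120)*(-13)) - 44655 = ((3 + sqrt(65)) - 13/120) - 44655 = (347/120 + sqrt(65)) - 44655 = -5358253/120 + sqrt(65)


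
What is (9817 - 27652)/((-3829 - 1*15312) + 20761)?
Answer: -1189/108 ≈ -11.009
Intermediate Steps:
(9817 - 27652)/((-3829 - 1*15312) + 20761) = -17835/((-3829 - 15312) + 20761) = -17835/(-19141 + 20761) = -17835/1620 = -17835*1/1620 = -1189/108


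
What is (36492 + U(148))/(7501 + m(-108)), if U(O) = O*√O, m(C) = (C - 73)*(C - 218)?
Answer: 12164/22169 + 296*√37/66507 ≈ 0.57577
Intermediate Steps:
m(C) = (-218 + C)*(-73 + C) (m(C) = (-73 + C)*(-218 + C) = (-218 + C)*(-73 + C))
U(O) = O^(3/2)
(36492 + U(148))/(7501 + m(-108)) = (36492 + 148^(3/2))/(7501 + (15914 + (-108)² - 291*(-108))) = (36492 + 296*√37)/(7501 + (15914 + 11664 + 31428)) = (36492 + 296*√37)/(7501 + 59006) = (36492 + 296*√37)/66507 = (36492 + 296*√37)*(1/66507) = 12164/22169 + 296*√37/66507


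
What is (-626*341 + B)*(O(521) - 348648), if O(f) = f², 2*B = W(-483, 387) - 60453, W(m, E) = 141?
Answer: 18809323754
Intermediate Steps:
B = -30156 (B = (141 - 60453)/2 = (½)*(-60312) = -30156)
(-626*341 + B)*(O(521) - 348648) = (-626*341 - 30156)*(521² - 348648) = (-213466 - 30156)*(271441 - 348648) = -243622*(-77207) = 18809323754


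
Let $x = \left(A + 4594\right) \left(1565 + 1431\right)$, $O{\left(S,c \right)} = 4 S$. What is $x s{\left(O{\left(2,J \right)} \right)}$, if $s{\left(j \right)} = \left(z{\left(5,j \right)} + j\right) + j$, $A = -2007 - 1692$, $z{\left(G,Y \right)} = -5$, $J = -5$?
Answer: $29495620$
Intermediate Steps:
$A = -3699$
$x = 2681420$ ($x = \left(-3699 + 4594\right) \left(1565 + 1431\right) = 895 \cdot 2996 = 2681420$)
$s{\left(j \right)} = -5 + 2 j$ ($s{\left(j \right)} = \left(-5 + j\right) + j = -5 + 2 j$)
$x s{\left(O{\left(2,J \right)} \right)} = 2681420 \left(-5 + 2 \cdot 4 \cdot 2\right) = 2681420 \left(-5 + 2 \cdot 8\right) = 2681420 \left(-5 + 16\right) = 2681420 \cdot 11 = 29495620$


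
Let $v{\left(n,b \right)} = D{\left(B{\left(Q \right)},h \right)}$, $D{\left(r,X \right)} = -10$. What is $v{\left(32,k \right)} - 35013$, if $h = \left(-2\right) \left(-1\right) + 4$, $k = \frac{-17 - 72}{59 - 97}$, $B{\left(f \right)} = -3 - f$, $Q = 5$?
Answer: $-35023$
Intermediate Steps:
$k = \frac{89}{38}$ ($k = - \frac{89}{-38} = \left(-89\right) \left(- \frac{1}{38}\right) = \frac{89}{38} \approx 2.3421$)
$h = 6$ ($h = 2 + 4 = 6$)
$v{\left(n,b \right)} = -10$
$v{\left(32,k \right)} - 35013 = -10 - 35013 = -35023$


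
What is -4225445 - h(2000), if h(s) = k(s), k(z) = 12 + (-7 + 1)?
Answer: -4225451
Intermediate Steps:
k(z) = 6 (k(z) = 12 - 6 = 6)
h(s) = 6
-4225445 - h(2000) = -4225445 - 1*6 = -4225445 - 6 = -4225451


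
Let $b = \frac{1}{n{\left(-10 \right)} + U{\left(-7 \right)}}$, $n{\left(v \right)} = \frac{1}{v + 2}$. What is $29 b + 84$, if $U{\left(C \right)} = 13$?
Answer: $\frac{8884}{103} \approx 86.252$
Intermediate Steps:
$n{\left(v \right)} = \frac{1}{2 + v}$
$b = \frac{8}{103}$ ($b = \frac{1}{\frac{1}{2 - 10} + 13} = \frac{1}{\frac{1}{-8} + 13} = \frac{1}{- \frac{1}{8} + 13} = \frac{1}{\frac{103}{8}} = \frac{8}{103} \approx 0.07767$)
$29 b + 84 = 29 \cdot \frac{8}{103} + 84 = \frac{232}{103} + 84 = \frac{8884}{103}$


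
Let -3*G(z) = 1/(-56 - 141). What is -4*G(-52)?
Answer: -4/591 ≈ -0.0067682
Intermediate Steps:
G(z) = 1/591 (G(z) = -1/(3*(-56 - 141)) = -1/3/(-197) = -1/3*(-1/197) = 1/591)
-4*G(-52) = -4*1/591 = -4/591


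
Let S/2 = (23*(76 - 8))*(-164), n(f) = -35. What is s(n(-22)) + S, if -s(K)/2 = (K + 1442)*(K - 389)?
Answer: 680144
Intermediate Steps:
S = -512992 (S = 2*((23*(76 - 8))*(-164)) = 2*((23*68)*(-164)) = 2*(1564*(-164)) = 2*(-256496) = -512992)
s(K) = -2*(-389 + K)*(1442 + K) (s(K) = -2*(K + 1442)*(K - 389) = -2*(1442 + K)*(-389 + K) = -2*(-389 + K)*(1442 + K))
s(n(-22)) + S = (1121876 - 2106*(-35) - 2*(-35)²) - 512992 = (1121876 + 73710 - 2*1225) - 512992 = (1121876 + 73710 - 2450) - 512992 = 1193136 - 512992 = 680144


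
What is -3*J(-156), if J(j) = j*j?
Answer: -73008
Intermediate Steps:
J(j) = j²
-3*J(-156) = -3*(-156)² = -3*24336 = -73008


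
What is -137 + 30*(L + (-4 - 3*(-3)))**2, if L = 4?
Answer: 2293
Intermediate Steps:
-137 + 30*(L + (-4 - 3*(-3)))**2 = -137 + 30*(4 + (-4 - 3*(-3)))**2 = -137 + 30*(4 + (-4 + 9))**2 = -137 + 30*(4 + 5)**2 = -137 + 30*9**2 = -137 + 30*81 = -137 + 2430 = 2293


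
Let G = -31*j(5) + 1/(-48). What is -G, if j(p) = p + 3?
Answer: 11905/48 ≈ 248.02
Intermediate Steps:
j(p) = 3 + p
G = -11905/48 (G = -31*(3 + 5) + 1/(-48) = -31*8 + 1*(-1/48) = -248 - 1/48 = -11905/48 ≈ -248.02)
-G = -1*(-11905/48) = 11905/48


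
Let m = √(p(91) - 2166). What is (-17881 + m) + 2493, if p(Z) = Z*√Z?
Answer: -15388 + I*√(2166 - 91*√91) ≈ -15388.0 + 36.027*I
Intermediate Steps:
p(Z) = Z^(3/2)
m = √(-2166 + 91*√91) (m = √(91^(3/2) - 2166) = √(91*√91 - 2166) = √(-2166 + 91*√91) ≈ 36.027*I)
(-17881 + m) + 2493 = (-17881 + √(-2166 + 91*√91)) + 2493 = -15388 + √(-2166 + 91*√91)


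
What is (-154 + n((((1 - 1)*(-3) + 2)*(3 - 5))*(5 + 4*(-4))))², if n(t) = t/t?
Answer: 23409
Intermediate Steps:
n(t) = 1
(-154 + n((((1 - 1)*(-3) + 2)*(3 - 5))*(5 + 4*(-4))))² = (-154 + 1)² = (-153)² = 23409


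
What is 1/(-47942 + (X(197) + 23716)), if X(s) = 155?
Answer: -1/24071 ≈ -4.1544e-5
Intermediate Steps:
1/(-47942 + (X(197) + 23716)) = 1/(-47942 + (155 + 23716)) = 1/(-47942 + 23871) = 1/(-24071) = -1/24071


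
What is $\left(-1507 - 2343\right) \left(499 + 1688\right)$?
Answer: $-8419950$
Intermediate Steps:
$\left(-1507 - 2343\right) \left(499 + 1688\right) = \left(-3850\right) 2187 = -8419950$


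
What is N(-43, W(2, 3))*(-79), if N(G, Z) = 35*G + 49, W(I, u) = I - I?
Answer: 115024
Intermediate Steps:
W(I, u) = 0
N(G, Z) = 49 + 35*G
N(-43, W(2, 3))*(-79) = (49 + 35*(-43))*(-79) = (49 - 1505)*(-79) = -1456*(-79) = 115024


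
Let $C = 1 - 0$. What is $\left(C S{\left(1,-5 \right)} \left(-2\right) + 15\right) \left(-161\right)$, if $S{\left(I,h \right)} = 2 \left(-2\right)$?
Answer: $-3703$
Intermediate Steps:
$S{\left(I,h \right)} = -4$
$C = 1$ ($C = 1 + 0 = 1$)
$\left(C S{\left(1,-5 \right)} \left(-2\right) + 15\right) \left(-161\right) = \left(1 \left(-4\right) \left(-2\right) + 15\right) \left(-161\right) = \left(\left(-4\right) \left(-2\right) + 15\right) \left(-161\right) = \left(8 + 15\right) \left(-161\right) = 23 \left(-161\right) = -3703$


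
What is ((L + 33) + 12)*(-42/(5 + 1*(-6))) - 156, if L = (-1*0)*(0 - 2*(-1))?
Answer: 1734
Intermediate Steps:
L = 0 (L = 0*(0 + 2) = 0*2 = 0)
((L + 33) + 12)*(-42/(5 + 1*(-6))) - 156 = ((0 + 33) + 12)*(-42/(5 + 1*(-6))) - 156 = (33 + 12)*(-42/(5 - 6)) - 156 = 45*(-42/(-1)) - 156 = 45*(-42*(-1)) - 156 = 45*42 - 156 = 1890 - 156 = 1734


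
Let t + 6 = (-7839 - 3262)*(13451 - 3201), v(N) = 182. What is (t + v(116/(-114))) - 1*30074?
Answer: -113815148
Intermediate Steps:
t = -113785256 (t = -6 + (-7839 - 3262)*(13451 - 3201) = -6 - 11101*10250 = -6 - 113785250 = -113785256)
(t + v(116/(-114))) - 1*30074 = (-113785256 + 182) - 1*30074 = -113785074 - 30074 = -113815148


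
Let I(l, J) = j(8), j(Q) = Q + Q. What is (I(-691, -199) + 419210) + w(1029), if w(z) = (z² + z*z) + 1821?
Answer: 2538729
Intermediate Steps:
j(Q) = 2*Q
I(l, J) = 16 (I(l, J) = 2*8 = 16)
w(z) = 1821 + 2*z² (w(z) = (z² + z²) + 1821 = 2*z² + 1821 = 1821 + 2*z²)
(I(-691, -199) + 419210) + w(1029) = (16 + 419210) + (1821 + 2*1029²) = 419226 + (1821 + 2*1058841) = 419226 + (1821 + 2117682) = 419226 + 2119503 = 2538729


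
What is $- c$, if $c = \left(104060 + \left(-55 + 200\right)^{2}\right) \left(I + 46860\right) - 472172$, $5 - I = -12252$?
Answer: $-7394177773$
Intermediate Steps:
$I = 12257$ ($I = 5 - -12252 = 5 + 12252 = 12257$)
$c = 7394177773$ ($c = \left(104060 + \left(-55 + 200\right)^{2}\right) \left(12257 + 46860\right) - 472172 = \left(104060 + 145^{2}\right) 59117 - 472172 = \left(104060 + 21025\right) 59117 - 472172 = 125085 \cdot 59117 - 472172 = 7394649945 - 472172 = 7394177773$)
$- c = \left(-1\right) 7394177773 = -7394177773$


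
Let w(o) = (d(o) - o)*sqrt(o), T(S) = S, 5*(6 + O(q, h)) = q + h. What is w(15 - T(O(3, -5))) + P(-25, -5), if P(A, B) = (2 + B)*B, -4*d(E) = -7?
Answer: 15 - 393*sqrt(535)/100 ≈ -75.901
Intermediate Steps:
O(q, h) = -6 + h/5 + q/5 (O(q, h) = -6 + (q + h)/5 = -6 + (h + q)/5 = -6 + (h/5 + q/5) = -6 + h/5 + q/5)
d(E) = 7/4 (d(E) = -1/4*(-7) = 7/4)
P(A, B) = B*(2 + B)
w(o) = sqrt(o)*(7/4 - o) (w(o) = (7/4 - o)*sqrt(o) = sqrt(o)*(7/4 - o))
w(15 - T(O(3, -5))) + P(-25, -5) = sqrt(15 - (-6 + (1/5)*(-5) + (1/5)*3))*(7/4 - (15 - (-6 + (1/5)*(-5) + (1/5)*3))) - 5*(2 - 5) = sqrt(15 - (-6 - 1 + 3/5))*(7/4 - (15 - (-6 - 1 + 3/5))) - 5*(-3) = sqrt(15 - 1*(-32/5))*(7/4 - (15 - 1*(-32/5))) + 15 = sqrt(15 + 32/5)*(7/4 - (15 + 32/5)) + 15 = sqrt(107/5)*(7/4 - 1*107/5) + 15 = (sqrt(535)/5)*(7/4 - 107/5) + 15 = (sqrt(535)/5)*(-393/20) + 15 = -393*sqrt(535)/100 + 15 = 15 - 393*sqrt(535)/100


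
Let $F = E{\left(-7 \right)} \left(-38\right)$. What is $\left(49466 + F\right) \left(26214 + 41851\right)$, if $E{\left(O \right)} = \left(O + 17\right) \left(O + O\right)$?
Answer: $3729009090$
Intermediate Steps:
$E{\left(O \right)} = 2 O \left(17 + O\right)$ ($E{\left(O \right)} = \left(17 + O\right) 2 O = 2 O \left(17 + O\right)$)
$F = 5320$ ($F = 2 \left(-7\right) \left(17 - 7\right) \left(-38\right) = 2 \left(-7\right) 10 \left(-38\right) = \left(-140\right) \left(-38\right) = 5320$)
$\left(49466 + F\right) \left(26214 + 41851\right) = \left(49466 + 5320\right) \left(26214 + 41851\right) = 54786 \cdot 68065 = 3729009090$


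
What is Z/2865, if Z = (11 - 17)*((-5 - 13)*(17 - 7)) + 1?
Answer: 1081/2865 ≈ 0.37731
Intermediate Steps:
Z = 1081 (Z = -(-108)*10 + 1 = -6*(-180) + 1 = 1080 + 1 = 1081)
Z/2865 = 1081/2865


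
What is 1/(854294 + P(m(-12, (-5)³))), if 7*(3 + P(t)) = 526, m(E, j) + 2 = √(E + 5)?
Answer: 7/5980563 ≈ 1.1705e-6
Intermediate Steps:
m(E, j) = -2 + √(5 + E) (m(E, j) = -2 + √(E + 5) = -2 + √(5 + E))
P(t) = 505/7 (P(t) = -3 + (⅐)*526 = -3 + 526/7 = 505/7)
1/(854294 + P(m(-12, (-5)³))) = 1/(854294 + 505/7) = 1/(5980563/7) = 7/5980563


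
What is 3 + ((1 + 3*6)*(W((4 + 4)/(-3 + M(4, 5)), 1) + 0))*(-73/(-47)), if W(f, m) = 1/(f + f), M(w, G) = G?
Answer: 2515/376 ≈ 6.6888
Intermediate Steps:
W(f, m) = 1/(2*f)
3 + ((1 + 3*6)*(W((4 + 4)/(-3 + M(4, 5)), 1) + 0))*(-73/(-47)) = 3 + ((1 + 3*6)*(1/(2*(((4 + 4)/(-3 + 5)))) + 0))*(-73/(-47)) = 3 + ((1 + 18)*(1/(2*((8/2))) + 0))*(-73*(-1/47)) = 3 + (19*(1/(2*((8*(½)))) + 0))*(73/47) = 3 + (19*((½)/4 + 0))*(73/47) = 3 + (19*((½)*(¼) + 0))*(73/47) = 3 + (19*(⅛ + 0))*(73/47) = 3 + (19*(⅛))*(73/47) = 3 + (19/8)*(73/47) = 3 + 1387/376 = 2515/376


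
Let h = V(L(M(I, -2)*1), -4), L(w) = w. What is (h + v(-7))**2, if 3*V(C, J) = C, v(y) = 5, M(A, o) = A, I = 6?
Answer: 49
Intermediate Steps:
V(C, J) = C/3
h = 2 (h = (6*1)/3 = (1/3)*6 = 2)
(h + v(-7))**2 = (2 + 5)**2 = 7**2 = 49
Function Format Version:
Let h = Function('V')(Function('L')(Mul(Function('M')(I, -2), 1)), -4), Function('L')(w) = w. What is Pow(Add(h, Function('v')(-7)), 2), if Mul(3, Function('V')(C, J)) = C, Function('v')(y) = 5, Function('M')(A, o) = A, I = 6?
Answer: 49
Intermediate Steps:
Function('V')(C, J) = Mul(Rational(1, 3), C)
h = 2 (h = Mul(Rational(1, 3), Mul(6, 1)) = Mul(Rational(1, 3), 6) = 2)
Pow(Add(h, Function('v')(-7)), 2) = Pow(Add(2, 5), 2) = Pow(7, 2) = 49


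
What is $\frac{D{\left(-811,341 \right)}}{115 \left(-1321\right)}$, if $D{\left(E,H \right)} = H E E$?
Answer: $- \frac{224282861}{151915} \approx -1476.4$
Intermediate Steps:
$D{\left(E,H \right)} = H E^{2}$ ($D{\left(E,H \right)} = E H E = H E^{2}$)
$\frac{D{\left(-811,341 \right)}}{115 \left(-1321\right)} = \frac{341 \left(-811\right)^{2}}{115 \left(-1321\right)} = \frac{341 \cdot 657721}{-151915} = 224282861 \left(- \frac{1}{151915}\right) = - \frac{224282861}{151915}$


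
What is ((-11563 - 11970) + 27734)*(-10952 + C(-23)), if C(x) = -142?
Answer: -46605894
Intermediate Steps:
((-11563 - 11970) + 27734)*(-10952 + C(-23)) = ((-11563 - 11970) + 27734)*(-10952 - 142) = (-23533 + 27734)*(-11094) = 4201*(-11094) = -46605894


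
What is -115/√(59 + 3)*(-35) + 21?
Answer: 21 + 4025*√62/62 ≈ 532.18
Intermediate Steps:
-115/√(59 + 3)*(-35) + 21 = -115*√62/62*(-35) + 21 = 4025*√62/62 + 21 = 21 + 4025*√62/62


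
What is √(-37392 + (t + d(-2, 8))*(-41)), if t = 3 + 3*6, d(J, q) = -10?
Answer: I*√37843 ≈ 194.53*I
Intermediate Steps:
t = 21 (t = 3 + 18 = 21)
√(-37392 + (t + d(-2, 8))*(-41)) = √(-37392 + (21 - 10)*(-41)) = √(-37392 + 11*(-41)) = √(-37392 - 451) = √(-37843) = I*√37843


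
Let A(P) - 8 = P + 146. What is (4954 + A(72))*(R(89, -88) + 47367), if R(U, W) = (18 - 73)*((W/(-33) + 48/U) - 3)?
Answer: 65495733520/267 ≈ 2.4530e+8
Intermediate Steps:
A(P) = 154 + P (A(P) = 8 + (P + 146) = 8 + (146 + P) = 154 + P)
R(U, W) = 165 - 2640/U + 5*W/3 (R(U, W) = -55*((W*(-1/33) + 48/U) - 3) = -55*((-W/33 + 48/U) - 3) = -55*((48/U - W/33) - 3) = -55*(-3 + 48/U - W/33) = 165 - 2640/U + 5*W/3)
(4954 + A(72))*(R(89, -88) + 47367) = (4954 + (154 + 72))*((165 - 2640/89 + (5/3)*(-88)) + 47367) = (4954 + 226)*((165 - 2640*1/89 - 440/3) + 47367) = 5180*((165 - 2640/89 - 440/3) + 47367) = 5180*(-3025/267 + 47367) = 5180*(12643964/267) = 65495733520/267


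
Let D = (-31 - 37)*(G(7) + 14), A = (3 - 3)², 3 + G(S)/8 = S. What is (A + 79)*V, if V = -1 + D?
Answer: -247191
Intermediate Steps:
G(S) = -24 + 8*S
A = 0 (A = 0² = 0)
D = -3128 (D = (-31 - 37)*((-24 + 8*7) + 14) = -68*((-24 + 56) + 14) = -68*(32 + 14) = -68*46 = -3128)
V = -3129 (V = -1 - 3128 = -3129)
(A + 79)*V = (0 + 79)*(-3129) = 79*(-3129) = -247191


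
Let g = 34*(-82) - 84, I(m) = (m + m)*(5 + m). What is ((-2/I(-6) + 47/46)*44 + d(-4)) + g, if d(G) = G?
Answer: -195848/69 ≈ -2838.4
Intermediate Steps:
I(m) = 2*m*(5 + m) (I(m) = (2*m)*(5 + m) = 2*m*(5 + m))
g = -2872 (g = -2788 - 84 = -2872)
((-2/I(-6) + 47/46)*44 + d(-4)) + g = ((-2*(-1/(12*(5 - 6))) + 47/46)*44 - 4) - 2872 = ((-2/(2*(-6)*(-1)) + 47*(1/46))*44 - 4) - 2872 = ((-2/12 + 47/46)*44 - 4) - 2872 = ((-2*1/12 + 47/46)*44 - 4) - 2872 = ((-⅙ + 47/46)*44 - 4) - 2872 = ((59/69)*44 - 4) - 2872 = (2596/69 - 4) - 2872 = 2320/69 - 2872 = -195848/69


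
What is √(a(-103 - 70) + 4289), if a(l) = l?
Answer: 14*√21 ≈ 64.156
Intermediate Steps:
√(a(-103 - 70) + 4289) = √((-103 - 70) + 4289) = √(-173 + 4289) = √4116 = 14*√21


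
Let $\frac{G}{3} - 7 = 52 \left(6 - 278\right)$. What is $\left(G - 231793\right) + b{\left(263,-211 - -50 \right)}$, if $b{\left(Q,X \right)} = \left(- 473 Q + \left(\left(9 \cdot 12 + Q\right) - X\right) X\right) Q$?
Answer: $-55517617$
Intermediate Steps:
$b{\left(Q,X \right)} = Q \left(- 473 Q + X \left(108 + Q - X\right)\right)$ ($b{\left(Q,X \right)} = \left(- 473 Q + \left(\left(108 + Q\right) - X\right) X\right) Q = \left(- 473 Q + \left(108 + Q - X\right) X\right) Q = \left(- 473 Q + X \left(108 + Q - X\right)\right) Q = Q \left(- 473 Q + X \left(108 + Q - X\right)\right)$)
$G = -42411$ ($G = 21 + 3 \cdot 52 \left(6 - 278\right) = 21 + 3 \cdot 52 \left(-272\right) = 21 + 3 \left(-14144\right) = 21 - 42432 = -42411$)
$\left(G - 231793\right) + b{\left(263,-211 - -50 \right)} = \left(-42411 - 231793\right) + 263 \left(- \left(-211 - -50\right)^{2} - 124399 + 108 \left(-211 - -50\right) + 263 \left(-211 - -50\right)\right) = -274204 + 263 \left(- \left(-211 + 50\right)^{2} - 124399 + 108 \left(-211 + 50\right) + 263 \left(-211 + 50\right)\right) = -274204 + 263 \left(- \left(-161\right)^{2} - 124399 + 108 \left(-161\right) + 263 \left(-161\right)\right) = -274204 + 263 \left(\left(-1\right) 25921 - 124399 - 17388 - 42343\right) = -274204 + 263 \left(-25921 - 124399 - 17388 - 42343\right) = -274204 + 263 \left(-210051\right) = -274204 - 55243413 = -55517617$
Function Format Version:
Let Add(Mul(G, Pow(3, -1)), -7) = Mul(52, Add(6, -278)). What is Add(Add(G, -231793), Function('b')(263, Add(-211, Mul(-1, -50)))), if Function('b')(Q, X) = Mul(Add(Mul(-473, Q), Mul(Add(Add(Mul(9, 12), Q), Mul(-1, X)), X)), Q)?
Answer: -55517617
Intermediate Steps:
Function('b')(Q, X) = Mul(Q, Add(Mul(-473, Q), Mul(X, Add(108, Q, Mul(-1, X))))) (Function('b')(Q, X) = Mul(Add(Mul(-473, Q), Mul(Add(Add(108, Q), Mul(-1, X)), X)), Q) = Mul(Add(Mul(-473, Q), Mul(Add(108, Q, Mul(-1, X)), X)), Q) = Mul(Add(Mul(-473, Q), Mul(X, Add(108, Q, Mul(-1, X)))), Q) = Mul(Q, Add(Mul(-473, Q), Mul(X, Add(108, Q, Mul(-1, X))))))
G = -42411 (G = Add(21, Mul(3, Mul(52, Add(6, -278)))) = Add(21, Mul(3, Mul(52, -272))) = Add(21, Mul(3, -14144)) = Add(21, -42432) = -42411)
Add(Add(G, -231793), Function('b')(263, Add(-211, Mul(-1, -50)))) = Add(Add(-42411, -231793), Mul(263, Add(Mul(-1, Pow(Add(-211, Mul(-1, -50)), 2)), Mul(-473, 263), Mul(108, Add(-211, Mul(-1, -50))), Mul(263, Add(-211, Mul(-1, -50)))))) = Add(-274204, Mul(263, Add(Mul(-1, Pow(Add(-211, 50), 2)), -124399, Mul(108, Add(-211, 50)), Mul(263, Add(-211, 50))))) = Add(-274204, Mul(263, Add(Mul(-1, Pow(-161, 2)), -124399, Mul(108, -161), Mul(263, -161)))) = Add(-274204, Mul(263, Add(Mul(-1, 25921), -124399, -17388, -42343))) = Add(-274204, Mul(263, Add(-25921, -124399, -17388, -42343))) = Add(-274204, Mul(263, -210051)) = Add(-274204, -55243413) = -55517617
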